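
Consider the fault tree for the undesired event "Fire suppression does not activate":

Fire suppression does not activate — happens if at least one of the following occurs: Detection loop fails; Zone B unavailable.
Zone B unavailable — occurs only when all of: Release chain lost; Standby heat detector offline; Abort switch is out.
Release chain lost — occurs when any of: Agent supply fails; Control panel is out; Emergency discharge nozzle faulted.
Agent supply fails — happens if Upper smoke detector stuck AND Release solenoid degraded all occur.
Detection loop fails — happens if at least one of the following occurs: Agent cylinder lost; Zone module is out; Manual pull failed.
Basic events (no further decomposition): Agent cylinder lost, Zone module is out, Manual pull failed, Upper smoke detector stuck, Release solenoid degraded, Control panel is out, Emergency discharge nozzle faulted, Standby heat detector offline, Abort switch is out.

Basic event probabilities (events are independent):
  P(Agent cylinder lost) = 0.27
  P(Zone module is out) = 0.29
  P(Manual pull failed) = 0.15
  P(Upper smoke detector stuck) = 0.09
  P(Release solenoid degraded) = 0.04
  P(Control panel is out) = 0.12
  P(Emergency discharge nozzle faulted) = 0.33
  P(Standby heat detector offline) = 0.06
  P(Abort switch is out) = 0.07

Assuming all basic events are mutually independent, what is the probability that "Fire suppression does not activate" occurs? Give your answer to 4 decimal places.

P(Detection loop fails) [OR] = 1 − (1−0.27) × (1−0.29) × (1−0.15) = 0.559445
P(Agent supply fails) [AND] = 0.09 × 0.04 = 0.003600
P(Release chain lost) [OR] = 1 − (1−0.003600) × (1−0.12) × (1−0.33) = 0.412523
P(Zone B unavailable) [AND] = 0.412523 × 0.06 × 0.07 = 0.001733
P(Fire suppression does not activate) [OR] = 1 − (1−0.559445) × (1−0.001733) = 0.560208
Rounded to 4 decimal places: P(Fire suppression does not activate) ≈ 0.5602.

0.5602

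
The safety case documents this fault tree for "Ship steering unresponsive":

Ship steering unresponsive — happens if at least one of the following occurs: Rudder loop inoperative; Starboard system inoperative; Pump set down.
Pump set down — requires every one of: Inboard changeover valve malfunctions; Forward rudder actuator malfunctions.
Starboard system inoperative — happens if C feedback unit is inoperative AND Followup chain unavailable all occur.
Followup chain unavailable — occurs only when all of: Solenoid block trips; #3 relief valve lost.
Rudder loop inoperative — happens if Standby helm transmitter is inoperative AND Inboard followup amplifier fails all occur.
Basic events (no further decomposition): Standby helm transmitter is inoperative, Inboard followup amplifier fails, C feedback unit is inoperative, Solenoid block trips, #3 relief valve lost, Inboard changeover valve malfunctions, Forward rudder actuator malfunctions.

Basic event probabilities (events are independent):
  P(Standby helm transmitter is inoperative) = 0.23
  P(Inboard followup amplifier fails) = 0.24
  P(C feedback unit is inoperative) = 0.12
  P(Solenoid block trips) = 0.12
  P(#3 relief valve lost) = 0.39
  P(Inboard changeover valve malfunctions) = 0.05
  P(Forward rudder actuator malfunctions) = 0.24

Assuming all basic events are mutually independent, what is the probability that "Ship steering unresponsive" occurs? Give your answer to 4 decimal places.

P(Rudder loop inoperative) [AND] = 0.23 × 0.24 = 0.055200
P(Followup chain unavailable) [AND] = 0.12 × 0.39 = 0.046800
P(Starboard system inoperative) [AND] = 0.12 × 0.046800 = 0.005616
P(Pump set down) [AND] = 0.05 × 0.24 = 0.012000
P(Ship steering unresponsive) [OR] = 1 − (1−0.055200) × (1−0.005616) × (1−0.012000) = 0.071780
Rounded to 4 decimal places: P(Ship steering unresponsive) ≈ 0.0718.

0.0718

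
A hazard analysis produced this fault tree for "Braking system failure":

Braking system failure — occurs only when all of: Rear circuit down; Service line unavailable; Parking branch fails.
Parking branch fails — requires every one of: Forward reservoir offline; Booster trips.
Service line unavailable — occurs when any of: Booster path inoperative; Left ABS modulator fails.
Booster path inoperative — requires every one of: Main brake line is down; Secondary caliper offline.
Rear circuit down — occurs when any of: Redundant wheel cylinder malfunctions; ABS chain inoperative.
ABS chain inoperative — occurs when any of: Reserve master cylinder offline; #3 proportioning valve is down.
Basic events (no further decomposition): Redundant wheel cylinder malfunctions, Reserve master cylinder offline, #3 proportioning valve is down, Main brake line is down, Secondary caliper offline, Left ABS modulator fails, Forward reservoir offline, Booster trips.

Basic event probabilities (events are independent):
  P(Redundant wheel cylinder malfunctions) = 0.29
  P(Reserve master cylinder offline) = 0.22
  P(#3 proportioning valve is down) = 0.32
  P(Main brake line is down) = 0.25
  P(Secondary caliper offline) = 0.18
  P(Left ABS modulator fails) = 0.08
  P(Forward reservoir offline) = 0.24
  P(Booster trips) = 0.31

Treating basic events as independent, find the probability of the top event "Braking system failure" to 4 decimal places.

P(ABS chain inoperative) [OR] = 1 − (1−0.22) × (1−0.32) = 0.469600
P(Rear circuit down) [OR] = 1 − (1−0.29) × (1−0.469600) = 0.623416
P(Booster path inoperative) [AND] = 0.25 × 0.18 = 0.045000
P(Service line unavailable) [OR] = 1 − (1−0.045000) × (1−0.08) = 0.121400
P(Parking branch fails) [AND] = 0.24 × 0.31 = 0.074400
P(Braking system failure) [AND] = 0.623416 × 0.121400 × 0.074400 = 0.005631
Rounded to 4 decimal places: P(Braking system failure) ≈ 0.0056.

0.0056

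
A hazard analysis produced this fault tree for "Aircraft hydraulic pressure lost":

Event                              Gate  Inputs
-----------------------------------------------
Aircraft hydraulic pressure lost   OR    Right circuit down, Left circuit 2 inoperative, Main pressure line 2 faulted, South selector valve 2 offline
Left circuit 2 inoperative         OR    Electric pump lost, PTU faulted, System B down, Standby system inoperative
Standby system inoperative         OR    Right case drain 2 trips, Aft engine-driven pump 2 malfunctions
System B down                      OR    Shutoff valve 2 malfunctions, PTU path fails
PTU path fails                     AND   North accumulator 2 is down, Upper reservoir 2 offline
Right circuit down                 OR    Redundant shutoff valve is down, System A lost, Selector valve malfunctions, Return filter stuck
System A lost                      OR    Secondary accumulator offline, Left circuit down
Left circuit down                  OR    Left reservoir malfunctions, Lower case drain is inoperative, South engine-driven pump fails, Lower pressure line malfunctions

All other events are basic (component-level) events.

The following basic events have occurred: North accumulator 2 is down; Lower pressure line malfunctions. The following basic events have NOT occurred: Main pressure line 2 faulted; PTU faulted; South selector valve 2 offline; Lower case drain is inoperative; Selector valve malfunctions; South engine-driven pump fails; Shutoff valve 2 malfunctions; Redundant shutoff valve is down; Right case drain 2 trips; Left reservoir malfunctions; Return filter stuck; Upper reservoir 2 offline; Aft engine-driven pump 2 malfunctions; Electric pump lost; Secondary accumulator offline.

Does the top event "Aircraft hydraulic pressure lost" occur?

Left circuit down [OR]: Left reservoir malfunctions=not, Lower case drain is inoperative=not, South engine-driven pump fails=not, Lower pressure line malfunctions=occurs → at least one input occurs → occurs.
System A lost [OR]: Secondary accumulator offline=not, Left circuit down=occurs → at least one input occurs → occurs.
Right circuit down [OR]: Redundant shutoff valve is down=not, System A lost=occurs, Selector valve malfunctions=not, Return filter stuck=not → at least one input occurs → occurs.
PTU path fails [AND]: North accumulator 2 is down=occurs, Upper reservoir 2 offline=not → not all inputs occur → does not occur.
System B down [OR]: Shutoff valve 2 malfunctions=not, PTU path fails=not → no input occurs → does not occur.
Standby system inoperative [OR]: Right case drain 2 trips=not, Aft engine-driven pump 2 malfunctions=not → no input occurs → does not occur.
Left circuit 2 inoperative [OR]: Electric pump lost=not, PTU faulted=not, System B down=not, Standby system inoperative=not → no input occurs → does not occur.
Aircraft hydraulic pressure lost [OR]: Right circuit down=occurs, Left circuit 2 inoperative=not, Main pressure line 2 faulted=not, South selector valve 2 offline=not → at least one input occurs → occurs.

Yes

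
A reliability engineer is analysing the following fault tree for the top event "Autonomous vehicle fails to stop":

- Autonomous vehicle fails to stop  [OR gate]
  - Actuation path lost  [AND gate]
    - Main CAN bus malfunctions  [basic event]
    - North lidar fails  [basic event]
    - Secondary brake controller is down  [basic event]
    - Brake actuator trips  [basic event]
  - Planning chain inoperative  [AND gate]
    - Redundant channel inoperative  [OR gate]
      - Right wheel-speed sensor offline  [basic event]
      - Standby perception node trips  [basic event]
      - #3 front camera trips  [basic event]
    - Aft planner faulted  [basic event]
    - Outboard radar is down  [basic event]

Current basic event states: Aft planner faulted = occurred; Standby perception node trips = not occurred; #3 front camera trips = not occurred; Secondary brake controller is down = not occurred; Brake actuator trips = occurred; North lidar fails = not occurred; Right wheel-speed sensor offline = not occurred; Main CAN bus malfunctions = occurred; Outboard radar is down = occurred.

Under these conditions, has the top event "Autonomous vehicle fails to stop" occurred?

Actuation path lost [AND]: Main CAN bus malfunctions=occurs, North lidar fails=not, Secondary brake controller is down=not, Brake actuator trips=occurs → not all inputs occur → does not occur.
Redundant channel inoperative [OR]: Right wheel-speed sensor offline=not, Standby perception node trips=not, #3 front camera trips=not → no input occurs → does not occur.
Planning chain inoperative [AND]: Redundant channel inoperative=not, Aft planner faulted=occurs, Outboard radar is down=occurs → not all inputs occur → does not occur.
Autonomous vehicle fails to stop [OR]: Actuation path lost=not, Planning chain inoperative=not → no input occurs → does not occur.

No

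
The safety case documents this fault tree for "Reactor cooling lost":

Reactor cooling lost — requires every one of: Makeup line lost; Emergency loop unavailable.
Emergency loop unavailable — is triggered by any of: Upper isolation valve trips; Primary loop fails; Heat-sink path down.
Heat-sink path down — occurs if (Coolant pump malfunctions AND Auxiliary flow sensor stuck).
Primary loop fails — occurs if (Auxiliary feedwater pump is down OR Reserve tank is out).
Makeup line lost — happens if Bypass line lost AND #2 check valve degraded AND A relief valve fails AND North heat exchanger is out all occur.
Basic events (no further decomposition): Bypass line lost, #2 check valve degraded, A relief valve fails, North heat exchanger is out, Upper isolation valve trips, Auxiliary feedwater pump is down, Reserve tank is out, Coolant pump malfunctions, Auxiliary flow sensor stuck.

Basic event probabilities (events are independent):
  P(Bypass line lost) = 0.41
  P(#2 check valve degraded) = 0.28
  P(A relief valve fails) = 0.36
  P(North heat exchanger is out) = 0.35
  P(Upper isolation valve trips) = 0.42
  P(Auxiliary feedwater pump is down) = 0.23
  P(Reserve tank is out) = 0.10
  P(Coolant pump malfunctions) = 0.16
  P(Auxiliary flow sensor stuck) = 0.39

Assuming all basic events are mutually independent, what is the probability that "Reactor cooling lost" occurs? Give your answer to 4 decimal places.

P(Makeup line lost) [AND] = 0.41 × 0.28 × 0.36 × 0.35 = 0.014465
P(Primary loop fails) [OR] = 1 − (1−0.23) × (1−0.10) = 0.307000
P(Heat-sink path down) [AND] = 0.16 × 0.39 = 0.062400
P(Emergency loop unavailable) [OR] = 1 − (1−0.42) × (1−0.307000) × (1−0.062400) = 0.623141
P(Reactor cooling lost) [AND] = 0.014465 × 0.623141 = 0.009014
Rounded to 4 decimal places: P(Reactor cooling lost) ≈ 0.0090.

0.0090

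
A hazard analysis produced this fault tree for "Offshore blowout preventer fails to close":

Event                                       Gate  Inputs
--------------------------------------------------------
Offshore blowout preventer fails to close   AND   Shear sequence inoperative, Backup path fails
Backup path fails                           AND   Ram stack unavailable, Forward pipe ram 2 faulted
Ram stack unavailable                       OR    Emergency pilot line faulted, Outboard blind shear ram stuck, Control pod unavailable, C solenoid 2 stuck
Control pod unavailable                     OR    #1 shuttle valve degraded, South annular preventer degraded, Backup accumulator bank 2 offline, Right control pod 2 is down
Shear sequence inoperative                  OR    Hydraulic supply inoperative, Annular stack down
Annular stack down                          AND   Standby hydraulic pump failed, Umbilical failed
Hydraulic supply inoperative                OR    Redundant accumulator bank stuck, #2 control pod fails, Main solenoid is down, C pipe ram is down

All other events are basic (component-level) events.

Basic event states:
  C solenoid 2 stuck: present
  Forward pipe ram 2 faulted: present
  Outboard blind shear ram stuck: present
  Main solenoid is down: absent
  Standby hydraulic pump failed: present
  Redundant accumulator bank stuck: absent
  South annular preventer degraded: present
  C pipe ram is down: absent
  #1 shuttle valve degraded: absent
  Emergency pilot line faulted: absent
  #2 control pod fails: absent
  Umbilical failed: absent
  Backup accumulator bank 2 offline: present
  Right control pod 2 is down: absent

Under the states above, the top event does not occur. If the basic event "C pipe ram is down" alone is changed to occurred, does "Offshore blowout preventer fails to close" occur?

Yes

Counterfactual: set "C pipe ram is down" to occurred.
Hydraulic supply inoperative [OR]: Redundant accumulator bank stuck=not, #2 control pod fails=not, Main solenoid is down=not, C pipe ram is down=occurs → at least one input occurs → occurs.
Annular stack down [AND]: Standby hydraulic pump failed=occurs, Umbilical failed=not → not all inputs occur → does not occur.
Shear sequence inoperative [OR]: Hydraulic supply inoperative=occurs, Annular stack down=not → at least one input occurs → occurs.
Control pod unavailable [OR]: #1 shuttle valve degraded=not, South annular preventer degraded=occurs, Backup accumulator bank 2 offline=occurs, Right control pod 2 is down=not → at least one input occurs → occurs.
Ram stack unavailable [OR]: Emergency pilot line faulted=not, Outboard blind shear ram stuck=occurs, Control pod unavailable=occurs, C solenoid 2 stuck=occurs → at least one input occurs → occurs.
Backup path fails [AND]: Ram stack unavailable=occurs, Forward pipe ram 2 faulted=occurs → all inputs occur → occurs.
Offshore blowout preventer fails to close [AND]: Shear sequence inoperative=occurs, Backup path fails=occurs → all inputs occur → occurs.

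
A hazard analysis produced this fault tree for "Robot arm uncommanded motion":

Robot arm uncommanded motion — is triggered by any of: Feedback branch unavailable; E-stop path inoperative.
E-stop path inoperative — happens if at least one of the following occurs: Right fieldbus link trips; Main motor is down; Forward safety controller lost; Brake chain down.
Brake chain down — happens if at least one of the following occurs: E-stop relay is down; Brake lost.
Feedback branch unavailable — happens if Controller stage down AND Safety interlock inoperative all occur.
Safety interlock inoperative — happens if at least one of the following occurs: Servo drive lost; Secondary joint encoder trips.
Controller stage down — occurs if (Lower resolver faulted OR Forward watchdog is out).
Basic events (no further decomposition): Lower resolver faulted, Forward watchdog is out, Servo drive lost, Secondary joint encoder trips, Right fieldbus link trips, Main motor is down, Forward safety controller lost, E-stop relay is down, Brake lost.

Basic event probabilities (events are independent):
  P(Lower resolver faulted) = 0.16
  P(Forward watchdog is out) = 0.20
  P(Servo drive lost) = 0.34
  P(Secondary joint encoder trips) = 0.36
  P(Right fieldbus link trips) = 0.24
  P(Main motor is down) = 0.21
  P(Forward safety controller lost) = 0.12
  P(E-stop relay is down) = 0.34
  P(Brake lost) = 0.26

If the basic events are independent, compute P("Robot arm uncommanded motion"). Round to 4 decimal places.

0.7908

P(Controller stage down) [OR] = 1 − (1−0.16) × (1−0.20) = 0.328000
P(Safety interlock inoperative) [OR] = 1 − (1−0.34) × (1−0.36) = 0.577600
P(Feedback branch unavailable) [AND] = 0.328000 × 0.577600 = 0.189453
P(Brake chain down) [OR] = 1 − (1−0.34) × (1−0.26) = 0.511600
P(E-stop path inoperative) [OR] = 1 − (1−0.24) × (1−0.21) × (1−0.12) × (1−0.511600) = 0.741953
P(Robot arm uncommanded motion) [OR] = 1 − (1−0.189453) × (1−0.741953) = 0.790841
Rounded to 4 decimal places: P(Robot arm uncommanded motion) ≈ 0.7908.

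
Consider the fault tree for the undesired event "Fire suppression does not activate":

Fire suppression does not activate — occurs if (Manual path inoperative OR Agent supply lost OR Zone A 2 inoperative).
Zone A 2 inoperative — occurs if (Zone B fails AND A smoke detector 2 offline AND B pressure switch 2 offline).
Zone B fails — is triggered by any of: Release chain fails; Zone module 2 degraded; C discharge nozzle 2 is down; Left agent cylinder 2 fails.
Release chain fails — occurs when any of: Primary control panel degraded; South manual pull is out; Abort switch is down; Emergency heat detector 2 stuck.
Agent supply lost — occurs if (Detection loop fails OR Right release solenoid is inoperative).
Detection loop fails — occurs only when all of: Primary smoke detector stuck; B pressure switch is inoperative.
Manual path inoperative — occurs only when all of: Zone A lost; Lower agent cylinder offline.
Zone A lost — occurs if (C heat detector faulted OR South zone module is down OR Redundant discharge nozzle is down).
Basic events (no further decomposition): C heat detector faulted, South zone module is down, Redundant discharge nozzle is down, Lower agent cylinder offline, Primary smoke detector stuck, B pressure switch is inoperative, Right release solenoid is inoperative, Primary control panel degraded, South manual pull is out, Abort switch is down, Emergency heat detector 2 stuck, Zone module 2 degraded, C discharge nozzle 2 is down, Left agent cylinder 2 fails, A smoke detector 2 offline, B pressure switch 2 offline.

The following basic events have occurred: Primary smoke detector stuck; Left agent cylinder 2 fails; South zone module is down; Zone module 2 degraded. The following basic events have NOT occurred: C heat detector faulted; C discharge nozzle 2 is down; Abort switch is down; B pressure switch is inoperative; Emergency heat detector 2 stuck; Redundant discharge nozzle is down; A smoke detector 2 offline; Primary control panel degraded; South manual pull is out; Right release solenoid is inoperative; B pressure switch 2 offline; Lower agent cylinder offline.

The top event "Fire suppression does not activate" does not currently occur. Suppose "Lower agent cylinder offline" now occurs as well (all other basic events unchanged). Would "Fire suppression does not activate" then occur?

Yes

Counterfactual: set "Lower agent cylinder offline" to occurred.
Zone A lost [OR]: C heat detector faulted=not, South zone module is down=occurs, Redundant discharge nozzle is down=not → at least one input occurs → occurs.
Manual path inoperative [AND]: Zone A lost=occurs, Lower agent cylinder offline=occurs → all inputs occur → occurs.
Detection loop fails [AND]: Primary smoke detector stuck=occurs, B pressure switch is inoperative=not → not all inputs occur → does not occur.
Agent supply lost [OR]: Detection loop fails=not, Right release solenoid is inoperative=not → no input occurs → does not occur.
Release chain fails [OR]: Primary control panel degraded=not, South manual pull is out=not, Abort switch is down=not, Emergency heat detector 2 stuck=not → no input occurs → does not occur.
Zone B fails [OR]: Release chain fails=not, Zone module 2 degraded=occurs, C discharge nozzle 2 is down=not, Left agent cylinder 2 fails=occurs → at least one input occurs → occurs.
Zone A 2 inoperative [AND]: Zone B fails=occurs, A smoke detector 2 offline=not, B pressure switch 2 offline=not → not all inputs occur → does not occur.
Fire suppression does not activate [OR]: Manual path inoperative=occurs, Agent supply lost=not, Zone A 2 inoperative=not → at least one input occurs → occurs.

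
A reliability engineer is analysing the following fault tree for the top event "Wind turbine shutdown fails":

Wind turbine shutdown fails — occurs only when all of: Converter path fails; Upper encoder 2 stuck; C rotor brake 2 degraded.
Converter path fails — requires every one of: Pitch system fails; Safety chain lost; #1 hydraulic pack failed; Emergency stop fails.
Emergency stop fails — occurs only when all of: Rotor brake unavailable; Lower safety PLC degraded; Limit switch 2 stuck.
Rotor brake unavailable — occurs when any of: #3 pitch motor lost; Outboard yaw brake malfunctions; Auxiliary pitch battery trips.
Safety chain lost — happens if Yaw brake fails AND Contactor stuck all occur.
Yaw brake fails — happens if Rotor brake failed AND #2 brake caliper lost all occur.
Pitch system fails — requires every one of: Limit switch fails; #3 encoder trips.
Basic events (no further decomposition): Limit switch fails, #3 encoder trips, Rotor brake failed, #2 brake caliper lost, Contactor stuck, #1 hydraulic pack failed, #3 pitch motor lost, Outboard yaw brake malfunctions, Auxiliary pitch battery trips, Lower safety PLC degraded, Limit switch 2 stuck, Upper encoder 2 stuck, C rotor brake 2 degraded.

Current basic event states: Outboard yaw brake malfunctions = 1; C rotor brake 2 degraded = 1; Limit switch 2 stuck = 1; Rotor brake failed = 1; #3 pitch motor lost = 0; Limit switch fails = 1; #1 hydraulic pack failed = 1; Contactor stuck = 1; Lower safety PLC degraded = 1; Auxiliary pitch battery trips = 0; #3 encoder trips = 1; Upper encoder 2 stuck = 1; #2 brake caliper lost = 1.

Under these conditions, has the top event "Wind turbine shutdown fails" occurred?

Pitch system fails [AND]: Limit switch fails=occurs, #3 encoder trips=occurs → all inputs occur → occurs.
Yaw brake fails [AND]: Rotor brake failed=occurs, #2 brake caliper lost=occurs → all inputs occur → occurs.
Safety chain lost [AND]: Yaw brake fails=occurs, Contactor stuck=occurs → all inputs occur → occurs.
Rotor brake unavailable [OR]: #3 pitch motor lost=not, Outboard yaw brake malfunctions=occurs, Auxiliary pitch battery trips=not → at least one input occurs → occurs.
Emergency stop fails [AND]: Rotor brake unavailable=occurs, Lower safety PLC degraded=occurs, Limit switch 2 stuck=occurs → all inputs occur → occurs.
Converter path fails [AND]: Pitch system fails=occurs, Safety chain lost=occurs, #1 hydraulic pack failed=occurs, Emergency stop fails=occurs → all inputs occur → occurs.
Wind turbine shutdown fails [AND]: Converter path fails=occurs, Upper encoder 2 stuck=occurs, C rotor brake 2 degraded=occurs → all inputs occur → occurs.

Yes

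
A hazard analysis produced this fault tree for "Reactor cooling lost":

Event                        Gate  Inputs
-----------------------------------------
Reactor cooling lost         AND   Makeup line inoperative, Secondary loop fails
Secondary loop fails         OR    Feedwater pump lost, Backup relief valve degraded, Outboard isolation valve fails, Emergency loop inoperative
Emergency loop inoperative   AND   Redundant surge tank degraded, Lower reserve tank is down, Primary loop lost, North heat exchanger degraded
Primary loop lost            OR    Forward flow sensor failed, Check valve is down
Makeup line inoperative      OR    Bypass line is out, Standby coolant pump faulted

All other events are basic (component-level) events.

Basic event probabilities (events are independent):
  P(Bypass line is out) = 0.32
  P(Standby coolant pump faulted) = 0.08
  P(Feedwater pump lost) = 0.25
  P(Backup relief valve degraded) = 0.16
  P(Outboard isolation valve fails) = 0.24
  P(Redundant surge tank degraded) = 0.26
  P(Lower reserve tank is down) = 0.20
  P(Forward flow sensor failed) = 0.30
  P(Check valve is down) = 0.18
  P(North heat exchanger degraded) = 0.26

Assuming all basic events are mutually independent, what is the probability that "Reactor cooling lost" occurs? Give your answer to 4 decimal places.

0.1962

P(Makeup line inoperative) [OR] = 1 − (1−0.32) × (1−0.08) = 0.374400
P(Primary loop lost) [OR] = 1 − (1−0.30) × (1−0.18) = 0.426000
P(Emergency loop inoperative) [AND] = 0.26 × 0.20 × 0.426000 × 0.26 = 0.005760
P(Secondary loop fails) [OR] = 1 − (1−0.25) × (1−0.16) × (1−0.24) × (1−0.005760) = 0.523958
P(Reactor cooling lost) [AND] = 0.374400 × 0.523958 = 0.196170
Rounded to 4 decimal places: P(Reactor cooling lost) ≈ 0.1962.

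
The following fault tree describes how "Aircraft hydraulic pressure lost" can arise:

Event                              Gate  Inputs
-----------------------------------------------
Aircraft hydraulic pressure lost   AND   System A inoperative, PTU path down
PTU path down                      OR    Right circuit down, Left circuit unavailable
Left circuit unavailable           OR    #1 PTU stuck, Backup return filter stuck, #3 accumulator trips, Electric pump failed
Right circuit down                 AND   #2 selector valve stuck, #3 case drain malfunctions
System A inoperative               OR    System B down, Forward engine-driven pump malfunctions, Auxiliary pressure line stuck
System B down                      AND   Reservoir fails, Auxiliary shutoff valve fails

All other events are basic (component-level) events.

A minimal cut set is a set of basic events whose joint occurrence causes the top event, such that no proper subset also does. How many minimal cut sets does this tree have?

System B down [AND]: one cut set from each child combined → 1 × 1 = 1 cut set(s).
System A inoperative [OR]: union of children's cut sets → 3 cut set(s).
Right circuit down [AND]: one cut set from each child combined → 1 × 1 = 1 cut set(s).
Left circuit unavailable [OR]: union of children's cut sets → 4 cut set(s).
PTU path down [OR]: union of children's cut sets → 5 cut set(s).
Aircraft hydraulic pressure lost [AND]: one cut set from each child combined → 3 × 5 = 15 cut set(s).

15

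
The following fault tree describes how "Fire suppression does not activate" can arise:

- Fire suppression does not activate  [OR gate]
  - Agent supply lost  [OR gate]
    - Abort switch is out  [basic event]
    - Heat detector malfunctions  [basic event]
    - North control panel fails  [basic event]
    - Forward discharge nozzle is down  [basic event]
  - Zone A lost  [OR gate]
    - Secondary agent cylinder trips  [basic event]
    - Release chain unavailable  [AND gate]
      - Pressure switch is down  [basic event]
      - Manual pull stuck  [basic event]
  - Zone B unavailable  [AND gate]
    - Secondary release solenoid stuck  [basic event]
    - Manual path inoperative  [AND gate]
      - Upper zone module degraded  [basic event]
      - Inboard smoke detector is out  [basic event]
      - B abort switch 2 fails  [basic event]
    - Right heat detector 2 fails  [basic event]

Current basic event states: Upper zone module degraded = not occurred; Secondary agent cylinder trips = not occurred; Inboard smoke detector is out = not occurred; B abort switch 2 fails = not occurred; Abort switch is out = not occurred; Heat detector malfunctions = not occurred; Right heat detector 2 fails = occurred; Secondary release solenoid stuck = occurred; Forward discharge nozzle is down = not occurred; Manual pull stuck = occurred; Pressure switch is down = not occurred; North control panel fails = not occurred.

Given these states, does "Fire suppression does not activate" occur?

No

Agent supply lost [OR]: Abort switch is out=not, Heat detector malfunctions=not, North control panel fails=not, Forward discharge nozzle is down=not → no input occurs → does not occur.
Release chain unavailable [AND]: Pressure switch is down=not, Manual pull stuck=occurs → not all inputs occur → does not occur.
Zone A lost [OR]: Secondary agent cylinder trips=not, Release chain unavailable=not → no input occurs → does not occur.
Manual path inoperative [AND]: Upper zone module degraded=not, Inboard smoke detector is out=not, B abort switch 2 fails=not → not all inputs occur → does not occur.
Zone B unavailable [AND]: Secondary release solenoid stuck=occurs, Manual path inoperative=not, Right heat detector 2 fails=occurs → not all inputs occur → does not occur.
Fire suppression does not activate [OR]: Agent supply lost=not, Zone A lost=not, Zone B unavailable=not → no input occurs → does not occur.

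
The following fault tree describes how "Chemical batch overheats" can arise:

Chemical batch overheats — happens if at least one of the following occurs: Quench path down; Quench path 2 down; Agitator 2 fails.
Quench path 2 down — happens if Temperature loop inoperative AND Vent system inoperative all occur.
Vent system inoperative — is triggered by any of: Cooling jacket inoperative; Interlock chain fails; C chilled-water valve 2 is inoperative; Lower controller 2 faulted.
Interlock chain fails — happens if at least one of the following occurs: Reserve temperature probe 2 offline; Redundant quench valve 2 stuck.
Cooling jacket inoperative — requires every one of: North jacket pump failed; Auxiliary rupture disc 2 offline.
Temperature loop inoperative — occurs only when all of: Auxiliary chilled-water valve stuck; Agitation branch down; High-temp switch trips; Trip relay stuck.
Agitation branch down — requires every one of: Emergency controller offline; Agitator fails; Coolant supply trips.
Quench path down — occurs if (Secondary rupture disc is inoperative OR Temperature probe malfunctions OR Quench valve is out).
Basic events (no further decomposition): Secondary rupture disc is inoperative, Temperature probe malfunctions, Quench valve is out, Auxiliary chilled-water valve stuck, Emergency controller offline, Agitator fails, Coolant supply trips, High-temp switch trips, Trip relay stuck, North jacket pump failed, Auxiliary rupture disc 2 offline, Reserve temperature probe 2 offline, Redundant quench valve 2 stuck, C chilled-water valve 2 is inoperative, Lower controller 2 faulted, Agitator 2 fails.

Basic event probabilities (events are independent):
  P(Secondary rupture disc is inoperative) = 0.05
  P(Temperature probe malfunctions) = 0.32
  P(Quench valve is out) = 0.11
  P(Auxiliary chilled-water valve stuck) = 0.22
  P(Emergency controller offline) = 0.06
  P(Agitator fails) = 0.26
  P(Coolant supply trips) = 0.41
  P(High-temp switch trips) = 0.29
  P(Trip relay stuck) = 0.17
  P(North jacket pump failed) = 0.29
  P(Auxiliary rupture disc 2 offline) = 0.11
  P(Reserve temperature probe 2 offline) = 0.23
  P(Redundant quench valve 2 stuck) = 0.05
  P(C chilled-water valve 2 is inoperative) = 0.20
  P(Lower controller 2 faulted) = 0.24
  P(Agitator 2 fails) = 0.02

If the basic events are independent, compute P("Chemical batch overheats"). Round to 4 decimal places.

P(Quench path down) [OR] = 1 − (1−0.05) × (1−0.32) × (1−0.11) = 0.425060
P(Agitation branch down) [AND] = 0.06 × 0.26 × 0.41 = 0.006396
P(Temperature loop inoperative) [AND] = 0.22 × 0.006396 × 0.29 × 0.17 = 0.000069
P(Cooling jacket inoperative) [AND] = 0.29 × 0.11 = 0.031900
P(Interlock chain fails) [OR] = 1 − (1−0.23) × (1−0.05) = 0.268500
P(Vent system inoperative) [OR] = 1 − (1−0.031900) × (1−0.268500) × (1−0.20) × (1−0.24) = 0.569436
P(Quench path 2 down) [AND] = 0.000069 × 0.569436 = 0.000039
P(Chemical batch overheats) [OR] = 1 − (1−0.425060) × (1−0.000039) × (1−0.02) = 0.436581
Rounded to 4 decimal places: P(Chemical batch overheats) ≈ 0.4366.

0.4366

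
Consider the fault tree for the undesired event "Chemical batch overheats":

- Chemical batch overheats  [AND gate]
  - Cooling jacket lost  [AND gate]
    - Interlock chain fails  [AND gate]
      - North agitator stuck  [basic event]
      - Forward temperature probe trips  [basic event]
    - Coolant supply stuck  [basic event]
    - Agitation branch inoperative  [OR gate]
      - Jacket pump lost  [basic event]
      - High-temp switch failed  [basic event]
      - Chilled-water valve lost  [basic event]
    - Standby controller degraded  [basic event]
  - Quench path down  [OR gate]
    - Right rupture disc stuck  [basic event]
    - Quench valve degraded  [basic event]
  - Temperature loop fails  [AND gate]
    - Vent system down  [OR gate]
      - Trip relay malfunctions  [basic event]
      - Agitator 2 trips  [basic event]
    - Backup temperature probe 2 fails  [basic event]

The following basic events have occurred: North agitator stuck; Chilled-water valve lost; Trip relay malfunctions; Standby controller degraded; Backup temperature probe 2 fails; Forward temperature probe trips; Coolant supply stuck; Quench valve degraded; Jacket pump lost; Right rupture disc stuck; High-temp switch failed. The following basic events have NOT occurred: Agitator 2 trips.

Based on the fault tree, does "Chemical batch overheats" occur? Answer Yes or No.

Yes

Interlock chain fails [AND]: North agitator stuck=occurs, Forward temperature probe trips=occurs → all inputs occur → occurs.
Agitation branch inoperative [OR]: Jacket pump lost=occurs, High-temp switch failed=occurs, Chilled-water valve lost=occurs → at least one input occurs → occurs.
Cooling jacket lost [AND]: Interlock chain fails=occurs, Coolant supply stuck=occurs, Agitation branch inoperative=occurs, Standby controller degraded=occurs → all inputs occur → occurs.
Quench path down [OR]: Right rupture disc stuck=occurs, Quench valve degraded=occurs → at least one input occurs → occurs.
Vent system down [OR]: Trip relay malfunctions=occurs, Agitator 2 trips=not → at least one input occurs → occurs.
Temperature loop fails [AND]: Vent system down=occurs, Backup temperature probe 2 fails=occurs → all inputs occur → occurs.
Chemical batch overheats [AND]: Cooling jacket lost=occurs, Quench path down=occurs, Temperature loop fails=occurs → all inputs occur → occurs.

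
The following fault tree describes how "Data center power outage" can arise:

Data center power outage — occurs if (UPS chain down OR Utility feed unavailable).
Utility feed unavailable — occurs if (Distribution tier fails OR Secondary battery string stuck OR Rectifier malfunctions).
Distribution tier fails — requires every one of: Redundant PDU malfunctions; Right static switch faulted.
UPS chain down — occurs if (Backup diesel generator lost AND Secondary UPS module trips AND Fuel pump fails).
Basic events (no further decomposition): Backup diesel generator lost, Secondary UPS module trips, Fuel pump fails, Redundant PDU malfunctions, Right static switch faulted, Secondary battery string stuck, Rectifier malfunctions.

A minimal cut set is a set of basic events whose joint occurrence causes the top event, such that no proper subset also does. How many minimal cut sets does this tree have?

UPS chain down [AND]: one cut set from each child combined → 1 × 1 × 1 = 1 cut set(s).
Distribution tier fails [AND]: one cut set from each child combined → 1 × 1 = 1 cut set(s).
Utility feed unavailable [OR]: union of children's cut sets → 3 cut set(s).
Data center power outage [OR]: union of children's cut sets → 4 cut set(s).
Minimal cut sets: {Backup diesel generator lost, Fuel pump fails, Secondary UPS module trips}; {Redundant PDU malfunctions, Right static switch faulted}; {Secondary battery string stuck}; {Rectifier malfunctions}.

4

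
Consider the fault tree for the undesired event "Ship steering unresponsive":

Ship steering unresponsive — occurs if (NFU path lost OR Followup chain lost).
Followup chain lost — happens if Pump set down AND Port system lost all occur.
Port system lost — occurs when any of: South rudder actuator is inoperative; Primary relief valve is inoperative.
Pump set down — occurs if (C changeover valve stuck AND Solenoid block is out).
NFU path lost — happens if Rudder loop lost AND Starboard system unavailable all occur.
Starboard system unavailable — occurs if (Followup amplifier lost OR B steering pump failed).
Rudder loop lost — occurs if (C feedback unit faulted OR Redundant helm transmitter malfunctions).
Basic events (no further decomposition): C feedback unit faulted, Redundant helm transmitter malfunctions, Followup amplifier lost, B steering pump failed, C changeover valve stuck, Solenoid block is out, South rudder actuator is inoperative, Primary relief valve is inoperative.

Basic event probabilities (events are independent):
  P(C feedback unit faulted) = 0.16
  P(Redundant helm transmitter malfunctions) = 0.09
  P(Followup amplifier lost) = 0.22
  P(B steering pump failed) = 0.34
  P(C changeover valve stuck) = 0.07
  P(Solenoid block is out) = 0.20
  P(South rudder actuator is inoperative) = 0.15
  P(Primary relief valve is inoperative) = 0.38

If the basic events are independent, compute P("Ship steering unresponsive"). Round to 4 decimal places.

P(Rudder loop lost) [OR] = 1 − (1−0.16) × (1−0.09) = 0.235600
P(Starboard system unavailable) [OR] = 1 − (1−0.22) × (1−0.34) = 0.485200
P(NFU path lost) [AND] = 0.235600 × 0.485200 = 0.114313
P(Pump set down) [AND] = 0.07 × 0.20 = 0.014000
P(Port system lost) [OR] = 1 − (1−0.15) × (1−0.38) = 0.473000
P(Followup chain lost) [AND] = 0.014000 × 0.473000 = 0.006622
P(Ship steering unresponsive) [OR] = 1 − (1−0.114313) × (1−0.006622) = 0.120178
Rounded to 4 decimal places: P(Ship steering unresponsive) ≈ 0.1202.

0.1202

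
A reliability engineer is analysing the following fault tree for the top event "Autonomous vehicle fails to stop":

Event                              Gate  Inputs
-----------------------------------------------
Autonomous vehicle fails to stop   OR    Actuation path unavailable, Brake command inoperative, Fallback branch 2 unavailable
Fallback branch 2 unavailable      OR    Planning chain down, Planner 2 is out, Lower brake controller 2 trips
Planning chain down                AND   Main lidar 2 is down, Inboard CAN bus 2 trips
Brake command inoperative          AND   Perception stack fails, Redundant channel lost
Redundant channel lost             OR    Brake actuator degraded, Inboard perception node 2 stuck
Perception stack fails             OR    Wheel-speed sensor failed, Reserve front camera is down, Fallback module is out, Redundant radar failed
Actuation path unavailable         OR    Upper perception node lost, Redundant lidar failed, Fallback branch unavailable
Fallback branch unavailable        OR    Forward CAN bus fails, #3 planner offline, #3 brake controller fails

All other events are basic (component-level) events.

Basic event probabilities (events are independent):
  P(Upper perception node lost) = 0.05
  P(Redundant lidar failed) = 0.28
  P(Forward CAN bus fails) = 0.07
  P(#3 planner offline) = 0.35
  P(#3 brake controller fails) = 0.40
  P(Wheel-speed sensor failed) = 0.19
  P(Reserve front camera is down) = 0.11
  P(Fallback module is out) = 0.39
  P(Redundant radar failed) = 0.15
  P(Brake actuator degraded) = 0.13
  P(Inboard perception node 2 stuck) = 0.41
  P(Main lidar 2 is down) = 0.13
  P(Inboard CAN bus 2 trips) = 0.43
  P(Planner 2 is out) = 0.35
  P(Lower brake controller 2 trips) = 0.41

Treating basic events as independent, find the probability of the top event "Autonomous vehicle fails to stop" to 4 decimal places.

P(Fallback branch unavailable) [OR] = 1 − (1−0.07) × (1−0.35) × (1−0.40) = 0.637300
P(Actuation path unavailable) [OR] = 1 − (1−0.05) × (1−0.28) × (1−0.637300) = 0.751913
P(Perception stack fails) [OR] = 1 − (1−0.19) × (1−0.11) × (1−0.39) × (1−0.15) = 0.626213
P(Redundant channel lost) [OR] = 1 − (1−0.13) × (1−0.41) = 0.486700
P(Brake command inoperative) [AND] = 0.626213 × 0.486700 = 0.304778
P(Planning chain down) [AND] = 0.13 × 0.43 = 0.055900
P(Fallback branch 2 unavailable) [OR] = 1 − (1−0.055900) × (1−0.35) × (1−0.41) = 0.637938
P(Autonomous vehicle fails to stop) [OR] = 1 − (1−0.751913) × (1−0.304778) × (1−0.637938) = 0.937553
Rounded to 4 decimal places: P(Autonomous vehicle fails to stop) ≈ 0.9376.

0.9376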